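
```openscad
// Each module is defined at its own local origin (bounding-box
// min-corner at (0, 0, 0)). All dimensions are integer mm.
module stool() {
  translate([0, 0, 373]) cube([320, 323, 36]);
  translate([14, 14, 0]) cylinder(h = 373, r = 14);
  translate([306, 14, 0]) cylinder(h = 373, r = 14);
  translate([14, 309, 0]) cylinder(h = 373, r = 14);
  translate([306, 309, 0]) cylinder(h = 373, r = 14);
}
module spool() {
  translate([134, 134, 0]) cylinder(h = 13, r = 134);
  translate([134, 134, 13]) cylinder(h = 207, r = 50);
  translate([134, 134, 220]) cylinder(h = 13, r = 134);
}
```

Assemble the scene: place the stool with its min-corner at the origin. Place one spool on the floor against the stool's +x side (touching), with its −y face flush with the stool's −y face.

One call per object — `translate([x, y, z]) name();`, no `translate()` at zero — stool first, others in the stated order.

stool();
translate([320, 0, 0]) spool();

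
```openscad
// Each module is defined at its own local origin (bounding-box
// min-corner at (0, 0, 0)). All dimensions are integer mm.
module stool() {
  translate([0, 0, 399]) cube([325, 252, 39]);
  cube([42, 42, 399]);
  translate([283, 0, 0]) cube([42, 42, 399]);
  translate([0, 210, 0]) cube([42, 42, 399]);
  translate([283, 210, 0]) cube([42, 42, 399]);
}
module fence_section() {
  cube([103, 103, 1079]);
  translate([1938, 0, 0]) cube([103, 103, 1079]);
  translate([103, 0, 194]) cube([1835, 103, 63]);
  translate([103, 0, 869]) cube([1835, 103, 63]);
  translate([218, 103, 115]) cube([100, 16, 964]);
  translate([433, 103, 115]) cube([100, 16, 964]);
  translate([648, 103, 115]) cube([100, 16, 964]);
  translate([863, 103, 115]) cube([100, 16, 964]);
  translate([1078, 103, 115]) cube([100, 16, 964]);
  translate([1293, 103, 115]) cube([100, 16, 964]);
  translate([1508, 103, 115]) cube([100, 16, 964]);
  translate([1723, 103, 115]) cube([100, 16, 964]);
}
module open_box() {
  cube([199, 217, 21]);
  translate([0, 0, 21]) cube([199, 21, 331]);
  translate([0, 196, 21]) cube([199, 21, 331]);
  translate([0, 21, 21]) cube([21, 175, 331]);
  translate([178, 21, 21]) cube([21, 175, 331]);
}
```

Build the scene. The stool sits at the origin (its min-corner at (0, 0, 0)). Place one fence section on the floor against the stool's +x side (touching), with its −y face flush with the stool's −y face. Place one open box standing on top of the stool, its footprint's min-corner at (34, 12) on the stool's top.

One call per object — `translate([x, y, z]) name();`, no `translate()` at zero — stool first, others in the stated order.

stool();
translate([325, 0, 0]) fence_section();
translate([34, 12, 438]) open_box();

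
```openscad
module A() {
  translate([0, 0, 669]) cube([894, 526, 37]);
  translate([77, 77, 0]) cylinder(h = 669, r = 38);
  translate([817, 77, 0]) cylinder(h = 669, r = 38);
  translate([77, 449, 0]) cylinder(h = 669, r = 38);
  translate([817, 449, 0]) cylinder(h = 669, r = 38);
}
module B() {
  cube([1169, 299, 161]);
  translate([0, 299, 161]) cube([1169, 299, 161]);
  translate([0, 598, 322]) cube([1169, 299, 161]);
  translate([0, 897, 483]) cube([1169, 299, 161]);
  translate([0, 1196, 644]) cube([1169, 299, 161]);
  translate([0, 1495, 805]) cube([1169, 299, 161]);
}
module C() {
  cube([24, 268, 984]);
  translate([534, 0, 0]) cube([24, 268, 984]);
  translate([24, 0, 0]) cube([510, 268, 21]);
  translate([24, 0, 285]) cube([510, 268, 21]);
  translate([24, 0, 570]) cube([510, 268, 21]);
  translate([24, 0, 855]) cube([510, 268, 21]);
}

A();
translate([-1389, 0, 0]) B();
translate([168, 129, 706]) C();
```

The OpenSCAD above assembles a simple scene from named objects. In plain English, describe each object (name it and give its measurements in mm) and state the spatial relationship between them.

A is a table: top 894 mm (x) × 526 mm (y), 37 mm thick, upper face at z = 706 mm, on four round legs of 76 mm diameter, each leg's bounding box inset 39 mm from the nearest pair of top edges, running from z = 0 to the bottom of the top.

B is a run of 6 identical solid stair steps. Each tread is 1169×299 mm and each step block is 161 mm high. Step 1 rests on the floor; step k is offset from step 1 by (k−1)×299 mm in y and (k−1)×161 mm in z.

C is a bookshelf 558 mm wide overall, 268 mm deep and 984 mm tall. The two sides are 24 mm thick vertical panels. 4 horizontal shelves of 21 mm thickness span between the inner faces of the sides; the lowest shelf sits on the floor and shelves are stacked with a clear vertical gap of 264 mm between each pair.

The staircase is on the floor beside the table on its −x side. The bookshelf is on top of the table, centred.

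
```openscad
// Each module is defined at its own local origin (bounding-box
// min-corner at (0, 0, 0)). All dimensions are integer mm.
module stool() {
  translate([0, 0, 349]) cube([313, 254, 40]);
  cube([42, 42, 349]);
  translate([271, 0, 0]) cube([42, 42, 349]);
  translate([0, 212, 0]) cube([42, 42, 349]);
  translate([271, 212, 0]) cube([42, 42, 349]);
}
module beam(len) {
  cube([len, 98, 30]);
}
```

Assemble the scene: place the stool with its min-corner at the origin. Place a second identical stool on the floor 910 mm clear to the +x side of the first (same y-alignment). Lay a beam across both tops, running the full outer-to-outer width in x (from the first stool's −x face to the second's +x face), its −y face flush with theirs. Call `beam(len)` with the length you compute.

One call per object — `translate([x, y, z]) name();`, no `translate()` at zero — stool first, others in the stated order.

stool();
translate([1223, 0, 0]) stool();
translate([0, 0, 389]) beam(1536);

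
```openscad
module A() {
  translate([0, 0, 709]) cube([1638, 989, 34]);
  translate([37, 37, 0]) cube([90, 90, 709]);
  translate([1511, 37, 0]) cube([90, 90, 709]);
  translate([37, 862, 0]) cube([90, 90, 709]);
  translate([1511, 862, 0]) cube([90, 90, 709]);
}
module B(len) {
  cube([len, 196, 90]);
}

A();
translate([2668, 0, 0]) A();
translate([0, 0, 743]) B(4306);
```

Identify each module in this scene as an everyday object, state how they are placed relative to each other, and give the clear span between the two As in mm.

A is a table. B is a beam. A beam spans the tops of two tables. The clear span between the two tables is 1030 mm.

Second table starts at x = 2668; first ends at x = 1638; clear span = 2668 − 1638 = 1030 mm.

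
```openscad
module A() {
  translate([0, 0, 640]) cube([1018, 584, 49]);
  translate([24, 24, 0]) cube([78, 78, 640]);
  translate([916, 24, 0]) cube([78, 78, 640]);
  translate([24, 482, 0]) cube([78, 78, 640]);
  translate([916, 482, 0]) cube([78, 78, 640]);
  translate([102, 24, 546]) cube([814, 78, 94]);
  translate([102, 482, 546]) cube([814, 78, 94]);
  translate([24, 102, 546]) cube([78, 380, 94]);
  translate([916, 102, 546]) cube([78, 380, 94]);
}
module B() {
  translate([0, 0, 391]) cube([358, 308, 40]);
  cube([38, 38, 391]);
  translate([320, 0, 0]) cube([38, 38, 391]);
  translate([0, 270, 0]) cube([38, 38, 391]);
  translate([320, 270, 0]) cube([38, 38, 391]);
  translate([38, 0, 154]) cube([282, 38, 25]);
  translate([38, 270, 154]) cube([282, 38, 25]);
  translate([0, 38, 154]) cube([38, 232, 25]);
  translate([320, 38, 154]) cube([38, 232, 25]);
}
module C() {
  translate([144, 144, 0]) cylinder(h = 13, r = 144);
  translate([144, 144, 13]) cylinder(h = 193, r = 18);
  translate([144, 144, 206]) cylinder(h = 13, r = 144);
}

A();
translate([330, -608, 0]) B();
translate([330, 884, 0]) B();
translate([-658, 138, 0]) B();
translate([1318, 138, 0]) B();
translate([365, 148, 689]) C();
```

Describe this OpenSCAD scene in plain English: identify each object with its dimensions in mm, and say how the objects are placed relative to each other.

A is a table with a 1018×584 mm rectangular top, 49 mm thick, top surface at z = 689 mm, supported by four 78×78 mm square legs, each inset 24 mm from the nearest pair of top edges, running from the floor. Four apron rails, 78 mm thick and 94 mm tall, run between adjacent legs with their top edges flush with the underside of the top and their outer faces flush with the legs' outer faces.

B is a simple wooden stool: a rectangular seat 358 mm (x) by 308 mm (y), 40 mm thick, top face at z = 431 mm, on four square legs, each 38×38 mm in cross-section. The legs rest on z = 0, each flush with a corner of the seat. Four stretchers, 38 mm wide and 25 mm tall, connect adjacent legs with their undersides at z = 154 mm, each running between the inner faces of the legs it joins and aligned with the legs' outer faces on the other axis.

C is a spool: two coaxial disc flanges of radius 144 mm and thickness 13 mm, joined by a core cylinder of radius 18 mm and height 193 mm. The lower flange rests on z = 0 and the three cylinders share a vertical axis.

Four stools sit around the table at the −y, +y, −x, +x sides. The spool is on top of the table, centred.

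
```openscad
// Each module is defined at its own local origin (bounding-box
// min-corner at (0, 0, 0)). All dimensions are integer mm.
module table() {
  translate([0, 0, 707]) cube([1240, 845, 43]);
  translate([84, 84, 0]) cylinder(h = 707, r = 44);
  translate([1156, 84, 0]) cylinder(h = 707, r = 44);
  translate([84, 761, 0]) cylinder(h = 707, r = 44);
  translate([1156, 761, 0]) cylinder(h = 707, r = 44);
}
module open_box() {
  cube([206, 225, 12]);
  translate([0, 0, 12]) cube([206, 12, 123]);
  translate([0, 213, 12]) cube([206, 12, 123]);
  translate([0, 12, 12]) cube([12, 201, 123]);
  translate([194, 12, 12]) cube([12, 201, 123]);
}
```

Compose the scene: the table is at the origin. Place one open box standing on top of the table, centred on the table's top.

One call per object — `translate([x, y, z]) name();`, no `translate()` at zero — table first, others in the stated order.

table();
translate([517, 310, 750]) open_box();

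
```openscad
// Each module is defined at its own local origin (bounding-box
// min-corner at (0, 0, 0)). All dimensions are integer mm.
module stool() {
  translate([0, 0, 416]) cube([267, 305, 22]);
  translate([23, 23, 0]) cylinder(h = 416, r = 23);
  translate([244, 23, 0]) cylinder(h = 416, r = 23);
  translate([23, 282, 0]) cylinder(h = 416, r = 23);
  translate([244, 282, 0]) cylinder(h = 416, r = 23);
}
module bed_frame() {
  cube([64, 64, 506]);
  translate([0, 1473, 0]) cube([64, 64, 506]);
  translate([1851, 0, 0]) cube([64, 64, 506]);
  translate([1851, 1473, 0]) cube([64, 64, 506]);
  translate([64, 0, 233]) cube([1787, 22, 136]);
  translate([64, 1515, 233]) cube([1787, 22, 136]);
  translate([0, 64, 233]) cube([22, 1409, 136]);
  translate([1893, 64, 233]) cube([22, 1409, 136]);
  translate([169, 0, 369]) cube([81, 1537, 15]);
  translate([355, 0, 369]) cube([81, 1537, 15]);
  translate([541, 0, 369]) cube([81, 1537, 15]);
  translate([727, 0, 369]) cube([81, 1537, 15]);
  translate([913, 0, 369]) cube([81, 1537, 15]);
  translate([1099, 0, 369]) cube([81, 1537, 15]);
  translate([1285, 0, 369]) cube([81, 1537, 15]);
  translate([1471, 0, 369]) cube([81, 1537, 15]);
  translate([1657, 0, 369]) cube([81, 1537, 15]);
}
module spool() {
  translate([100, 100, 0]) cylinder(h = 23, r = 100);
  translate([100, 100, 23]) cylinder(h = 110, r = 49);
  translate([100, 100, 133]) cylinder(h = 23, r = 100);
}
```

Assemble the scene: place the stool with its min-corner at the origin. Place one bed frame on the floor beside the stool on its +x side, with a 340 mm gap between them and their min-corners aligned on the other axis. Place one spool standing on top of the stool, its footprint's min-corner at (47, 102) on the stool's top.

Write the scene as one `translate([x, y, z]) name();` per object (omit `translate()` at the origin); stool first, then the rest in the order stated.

stool();
translate([607, 0, 0]) bed_frame();
translate([47, 102, 438]) spool();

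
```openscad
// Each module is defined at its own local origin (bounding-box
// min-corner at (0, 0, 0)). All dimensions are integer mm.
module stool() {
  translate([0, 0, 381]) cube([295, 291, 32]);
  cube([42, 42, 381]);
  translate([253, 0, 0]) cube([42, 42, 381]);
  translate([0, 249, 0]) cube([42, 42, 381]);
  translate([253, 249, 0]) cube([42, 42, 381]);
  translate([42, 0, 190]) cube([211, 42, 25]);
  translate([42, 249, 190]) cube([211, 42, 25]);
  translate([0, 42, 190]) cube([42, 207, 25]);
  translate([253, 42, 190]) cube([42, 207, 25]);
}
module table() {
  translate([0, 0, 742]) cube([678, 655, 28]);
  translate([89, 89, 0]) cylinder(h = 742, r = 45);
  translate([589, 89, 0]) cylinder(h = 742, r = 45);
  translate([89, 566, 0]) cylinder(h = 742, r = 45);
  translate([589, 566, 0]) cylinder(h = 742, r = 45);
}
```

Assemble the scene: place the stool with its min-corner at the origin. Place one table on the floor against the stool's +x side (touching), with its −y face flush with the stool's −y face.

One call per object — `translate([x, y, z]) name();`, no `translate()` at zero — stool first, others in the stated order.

stool();
translate([295, 0, 0]) table();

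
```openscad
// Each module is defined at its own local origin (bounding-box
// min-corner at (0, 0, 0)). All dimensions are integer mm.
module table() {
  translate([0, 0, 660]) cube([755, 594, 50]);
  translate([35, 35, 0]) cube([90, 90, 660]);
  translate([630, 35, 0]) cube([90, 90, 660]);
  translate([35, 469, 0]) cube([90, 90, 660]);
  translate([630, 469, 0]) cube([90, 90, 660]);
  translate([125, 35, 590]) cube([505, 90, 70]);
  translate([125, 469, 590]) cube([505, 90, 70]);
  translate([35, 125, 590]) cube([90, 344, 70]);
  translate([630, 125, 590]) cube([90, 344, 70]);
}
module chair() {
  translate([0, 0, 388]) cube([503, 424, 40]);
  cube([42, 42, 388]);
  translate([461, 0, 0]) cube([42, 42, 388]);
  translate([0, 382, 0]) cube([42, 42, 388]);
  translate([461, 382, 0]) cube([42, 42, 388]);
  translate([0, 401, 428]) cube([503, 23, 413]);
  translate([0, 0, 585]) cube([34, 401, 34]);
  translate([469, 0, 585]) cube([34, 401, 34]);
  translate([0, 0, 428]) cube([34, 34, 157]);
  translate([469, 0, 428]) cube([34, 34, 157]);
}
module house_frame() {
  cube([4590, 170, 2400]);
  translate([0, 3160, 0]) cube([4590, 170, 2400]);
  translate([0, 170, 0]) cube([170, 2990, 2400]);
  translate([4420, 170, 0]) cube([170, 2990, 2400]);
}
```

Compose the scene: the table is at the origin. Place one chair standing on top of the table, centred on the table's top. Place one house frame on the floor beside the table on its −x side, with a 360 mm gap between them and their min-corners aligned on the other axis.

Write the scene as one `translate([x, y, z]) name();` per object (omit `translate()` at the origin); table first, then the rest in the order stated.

table();
translate([126, 85, 710]) chair();
translate([-4950, 0, 0]) house_frame();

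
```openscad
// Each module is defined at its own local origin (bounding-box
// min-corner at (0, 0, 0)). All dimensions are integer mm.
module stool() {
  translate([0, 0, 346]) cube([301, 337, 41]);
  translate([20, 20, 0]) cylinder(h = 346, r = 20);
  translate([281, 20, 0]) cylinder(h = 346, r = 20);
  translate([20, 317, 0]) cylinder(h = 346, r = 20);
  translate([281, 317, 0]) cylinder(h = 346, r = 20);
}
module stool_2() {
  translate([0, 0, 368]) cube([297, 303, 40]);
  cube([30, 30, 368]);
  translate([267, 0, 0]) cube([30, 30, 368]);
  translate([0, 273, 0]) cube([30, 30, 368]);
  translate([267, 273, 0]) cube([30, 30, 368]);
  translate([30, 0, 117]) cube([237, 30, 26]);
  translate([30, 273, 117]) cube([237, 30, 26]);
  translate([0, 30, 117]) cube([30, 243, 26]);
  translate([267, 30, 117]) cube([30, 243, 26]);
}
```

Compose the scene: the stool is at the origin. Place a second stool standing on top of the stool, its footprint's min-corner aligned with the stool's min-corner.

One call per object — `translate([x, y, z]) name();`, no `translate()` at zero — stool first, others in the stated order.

stool();
translate([0, 0, 387]) stool_2();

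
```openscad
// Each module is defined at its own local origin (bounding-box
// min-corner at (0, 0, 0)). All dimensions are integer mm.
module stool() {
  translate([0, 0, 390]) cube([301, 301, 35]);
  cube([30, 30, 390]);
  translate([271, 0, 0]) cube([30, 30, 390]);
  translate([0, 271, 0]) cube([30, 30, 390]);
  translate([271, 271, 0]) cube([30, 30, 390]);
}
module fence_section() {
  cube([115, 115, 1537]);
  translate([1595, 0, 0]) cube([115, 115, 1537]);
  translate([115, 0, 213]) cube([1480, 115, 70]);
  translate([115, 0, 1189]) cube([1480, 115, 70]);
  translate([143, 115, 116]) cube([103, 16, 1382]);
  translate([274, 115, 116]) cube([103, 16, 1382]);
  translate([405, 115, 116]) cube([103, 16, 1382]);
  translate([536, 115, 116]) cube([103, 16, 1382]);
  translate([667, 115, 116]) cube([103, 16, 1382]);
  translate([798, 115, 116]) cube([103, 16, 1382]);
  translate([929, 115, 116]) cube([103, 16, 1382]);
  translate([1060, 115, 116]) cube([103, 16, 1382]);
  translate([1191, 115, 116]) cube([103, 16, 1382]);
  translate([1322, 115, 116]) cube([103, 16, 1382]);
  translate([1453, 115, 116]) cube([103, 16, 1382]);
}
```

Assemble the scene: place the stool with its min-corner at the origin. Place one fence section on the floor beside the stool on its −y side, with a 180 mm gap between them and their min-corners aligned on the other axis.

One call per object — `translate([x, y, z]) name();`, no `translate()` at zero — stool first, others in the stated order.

stool();
translate([0, -311, 0]) fence_section();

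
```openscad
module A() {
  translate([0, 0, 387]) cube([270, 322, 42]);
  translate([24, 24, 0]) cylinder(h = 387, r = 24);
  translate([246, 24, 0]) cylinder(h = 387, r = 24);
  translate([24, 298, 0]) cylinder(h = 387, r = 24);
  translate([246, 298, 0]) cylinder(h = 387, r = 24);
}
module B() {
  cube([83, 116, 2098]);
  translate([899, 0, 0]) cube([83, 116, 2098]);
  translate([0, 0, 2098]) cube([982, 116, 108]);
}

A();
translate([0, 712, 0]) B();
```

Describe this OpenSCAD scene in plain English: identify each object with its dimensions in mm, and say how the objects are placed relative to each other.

A is a four-legged stool. The seat is 270×322 mm, 42 mm thick, top at z = 429 mm. It stands on four round legs, each 48 mm in diameter, from z = 0 to the seat underside, each leg's axis is inset half a diameter from the nearest pair of seat edges (so the leg's bounding box is flush with the corner).

B is a door frame. The clear opening is 816 mm wide and 2098 mm high. Two 83 mm wide jambs, 116 mm deep, stand either side of the opening from the floor to the top of the opening. A 108 mm thick head sits across the top of both jambs, spanning the full outside width of the frame.

The door frame is on the floor beside the stool on its +y side.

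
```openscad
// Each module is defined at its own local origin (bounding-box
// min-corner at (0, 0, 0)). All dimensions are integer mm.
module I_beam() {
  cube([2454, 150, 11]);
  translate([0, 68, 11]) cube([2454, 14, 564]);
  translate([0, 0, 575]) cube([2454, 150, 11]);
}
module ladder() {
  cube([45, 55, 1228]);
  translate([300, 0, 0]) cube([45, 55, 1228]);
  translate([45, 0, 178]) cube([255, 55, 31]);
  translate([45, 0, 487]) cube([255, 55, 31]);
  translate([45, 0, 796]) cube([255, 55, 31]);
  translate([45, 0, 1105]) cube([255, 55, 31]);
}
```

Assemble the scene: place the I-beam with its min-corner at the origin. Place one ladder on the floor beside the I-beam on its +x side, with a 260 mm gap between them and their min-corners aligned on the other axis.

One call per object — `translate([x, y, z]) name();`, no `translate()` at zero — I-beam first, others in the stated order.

I_beam();
translate([2714, 0, 0]) ladder();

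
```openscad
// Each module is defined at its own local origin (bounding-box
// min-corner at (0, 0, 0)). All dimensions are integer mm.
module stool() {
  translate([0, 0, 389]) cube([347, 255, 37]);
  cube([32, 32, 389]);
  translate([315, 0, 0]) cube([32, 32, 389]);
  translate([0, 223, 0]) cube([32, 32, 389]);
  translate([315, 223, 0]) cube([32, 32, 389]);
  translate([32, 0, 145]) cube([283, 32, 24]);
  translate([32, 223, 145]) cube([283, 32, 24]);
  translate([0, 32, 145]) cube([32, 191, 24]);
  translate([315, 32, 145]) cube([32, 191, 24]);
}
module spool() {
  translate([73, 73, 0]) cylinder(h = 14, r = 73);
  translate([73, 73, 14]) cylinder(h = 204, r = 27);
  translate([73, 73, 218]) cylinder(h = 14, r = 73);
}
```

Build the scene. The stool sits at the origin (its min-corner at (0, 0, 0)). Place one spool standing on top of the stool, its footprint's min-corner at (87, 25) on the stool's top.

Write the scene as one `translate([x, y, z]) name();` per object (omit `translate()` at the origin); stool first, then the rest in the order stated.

stool();
translate([87, 25, 426]) spool();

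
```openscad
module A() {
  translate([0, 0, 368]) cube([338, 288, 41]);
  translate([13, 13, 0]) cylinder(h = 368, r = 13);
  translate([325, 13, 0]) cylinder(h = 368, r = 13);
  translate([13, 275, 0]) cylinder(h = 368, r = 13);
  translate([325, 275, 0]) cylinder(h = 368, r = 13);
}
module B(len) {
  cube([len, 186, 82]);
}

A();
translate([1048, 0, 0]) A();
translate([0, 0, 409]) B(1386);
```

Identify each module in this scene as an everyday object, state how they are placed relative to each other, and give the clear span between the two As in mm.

A is a stool. B is a beam. A beam spans the tops of two stools. The clear span between the two stools is 710 mm.

Second stool starts at x = 1048; first ends at x = 338; clear span = 1048 − 338 = 710 mm.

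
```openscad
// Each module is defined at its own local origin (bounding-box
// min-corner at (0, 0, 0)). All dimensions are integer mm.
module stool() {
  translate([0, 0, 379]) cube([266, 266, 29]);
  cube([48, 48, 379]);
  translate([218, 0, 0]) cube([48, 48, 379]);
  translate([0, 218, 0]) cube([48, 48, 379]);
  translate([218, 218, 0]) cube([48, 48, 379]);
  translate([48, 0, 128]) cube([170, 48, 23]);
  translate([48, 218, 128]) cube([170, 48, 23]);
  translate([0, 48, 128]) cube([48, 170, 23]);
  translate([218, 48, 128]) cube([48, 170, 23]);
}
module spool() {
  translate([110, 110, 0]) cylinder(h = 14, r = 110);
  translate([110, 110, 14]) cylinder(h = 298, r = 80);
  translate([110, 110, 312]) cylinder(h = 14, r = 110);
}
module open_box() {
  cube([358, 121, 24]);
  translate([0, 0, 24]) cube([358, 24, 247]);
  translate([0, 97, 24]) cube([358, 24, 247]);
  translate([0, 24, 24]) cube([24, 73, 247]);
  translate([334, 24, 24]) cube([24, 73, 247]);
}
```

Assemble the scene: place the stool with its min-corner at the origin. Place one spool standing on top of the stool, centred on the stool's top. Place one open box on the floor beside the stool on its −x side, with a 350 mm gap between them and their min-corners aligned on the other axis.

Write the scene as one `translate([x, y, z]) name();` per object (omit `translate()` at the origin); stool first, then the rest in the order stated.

stool();
translate([23, 23, 408]) spool();
translate([-708, 0, 0]) open_box();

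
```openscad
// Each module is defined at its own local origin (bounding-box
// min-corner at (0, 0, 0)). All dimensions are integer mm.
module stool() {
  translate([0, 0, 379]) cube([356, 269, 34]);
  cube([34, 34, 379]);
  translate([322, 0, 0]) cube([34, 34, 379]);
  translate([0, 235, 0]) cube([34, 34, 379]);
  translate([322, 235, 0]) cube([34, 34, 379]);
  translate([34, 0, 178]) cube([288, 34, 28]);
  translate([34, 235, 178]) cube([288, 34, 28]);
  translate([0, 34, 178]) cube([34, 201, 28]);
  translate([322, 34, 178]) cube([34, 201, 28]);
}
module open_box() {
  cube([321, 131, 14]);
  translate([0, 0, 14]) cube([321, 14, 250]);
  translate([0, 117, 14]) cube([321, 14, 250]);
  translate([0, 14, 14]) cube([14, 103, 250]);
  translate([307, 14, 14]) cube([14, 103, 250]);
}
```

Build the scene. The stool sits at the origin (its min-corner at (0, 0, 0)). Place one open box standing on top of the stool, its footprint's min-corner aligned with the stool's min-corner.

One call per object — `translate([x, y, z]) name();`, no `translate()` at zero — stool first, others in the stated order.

stool();
translate([0, 0, 413]) open_box();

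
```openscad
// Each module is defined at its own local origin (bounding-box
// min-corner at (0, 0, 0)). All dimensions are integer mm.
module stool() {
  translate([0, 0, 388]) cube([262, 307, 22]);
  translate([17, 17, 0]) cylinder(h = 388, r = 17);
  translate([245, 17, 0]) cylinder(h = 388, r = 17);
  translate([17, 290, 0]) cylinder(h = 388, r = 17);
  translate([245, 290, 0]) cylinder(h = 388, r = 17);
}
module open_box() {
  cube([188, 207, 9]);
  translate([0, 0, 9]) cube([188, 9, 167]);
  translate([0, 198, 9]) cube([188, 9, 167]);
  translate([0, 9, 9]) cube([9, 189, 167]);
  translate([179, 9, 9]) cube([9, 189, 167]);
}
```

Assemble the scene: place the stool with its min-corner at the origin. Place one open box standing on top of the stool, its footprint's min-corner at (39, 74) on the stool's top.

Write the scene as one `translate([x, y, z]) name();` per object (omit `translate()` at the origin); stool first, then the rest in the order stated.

stool();
translate([39, 74, 410]) open_box();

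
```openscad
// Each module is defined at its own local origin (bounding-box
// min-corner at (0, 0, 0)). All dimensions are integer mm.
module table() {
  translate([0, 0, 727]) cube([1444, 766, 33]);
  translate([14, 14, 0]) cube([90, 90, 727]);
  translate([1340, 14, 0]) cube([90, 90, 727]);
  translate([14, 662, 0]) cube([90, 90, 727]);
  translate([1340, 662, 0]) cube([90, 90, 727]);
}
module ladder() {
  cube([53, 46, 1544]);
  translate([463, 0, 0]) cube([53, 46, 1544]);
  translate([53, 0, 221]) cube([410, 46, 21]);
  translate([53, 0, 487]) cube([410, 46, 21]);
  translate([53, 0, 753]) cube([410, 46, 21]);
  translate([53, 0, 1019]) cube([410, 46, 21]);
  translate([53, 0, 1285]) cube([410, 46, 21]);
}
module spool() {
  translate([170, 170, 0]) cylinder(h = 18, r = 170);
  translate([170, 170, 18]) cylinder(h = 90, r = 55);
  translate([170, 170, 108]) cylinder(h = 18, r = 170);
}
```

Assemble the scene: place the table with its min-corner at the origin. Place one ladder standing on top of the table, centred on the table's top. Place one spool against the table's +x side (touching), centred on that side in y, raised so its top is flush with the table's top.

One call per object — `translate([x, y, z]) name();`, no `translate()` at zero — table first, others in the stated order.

table();
translate([464, 360, 760]) ladder();
translate([1444, 213, 634]) spool();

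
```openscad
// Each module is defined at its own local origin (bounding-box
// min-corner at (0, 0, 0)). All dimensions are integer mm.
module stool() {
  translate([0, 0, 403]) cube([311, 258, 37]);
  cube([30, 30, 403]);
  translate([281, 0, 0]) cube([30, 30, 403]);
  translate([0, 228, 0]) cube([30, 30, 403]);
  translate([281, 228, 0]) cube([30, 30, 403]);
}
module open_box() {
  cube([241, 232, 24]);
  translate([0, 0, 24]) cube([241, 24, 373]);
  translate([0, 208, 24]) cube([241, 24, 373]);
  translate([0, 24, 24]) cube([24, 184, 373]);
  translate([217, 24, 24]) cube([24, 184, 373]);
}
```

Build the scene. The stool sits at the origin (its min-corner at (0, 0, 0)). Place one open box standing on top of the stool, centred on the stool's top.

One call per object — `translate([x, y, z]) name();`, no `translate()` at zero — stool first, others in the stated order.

stool();
translate([35, 13, 440]) open_box();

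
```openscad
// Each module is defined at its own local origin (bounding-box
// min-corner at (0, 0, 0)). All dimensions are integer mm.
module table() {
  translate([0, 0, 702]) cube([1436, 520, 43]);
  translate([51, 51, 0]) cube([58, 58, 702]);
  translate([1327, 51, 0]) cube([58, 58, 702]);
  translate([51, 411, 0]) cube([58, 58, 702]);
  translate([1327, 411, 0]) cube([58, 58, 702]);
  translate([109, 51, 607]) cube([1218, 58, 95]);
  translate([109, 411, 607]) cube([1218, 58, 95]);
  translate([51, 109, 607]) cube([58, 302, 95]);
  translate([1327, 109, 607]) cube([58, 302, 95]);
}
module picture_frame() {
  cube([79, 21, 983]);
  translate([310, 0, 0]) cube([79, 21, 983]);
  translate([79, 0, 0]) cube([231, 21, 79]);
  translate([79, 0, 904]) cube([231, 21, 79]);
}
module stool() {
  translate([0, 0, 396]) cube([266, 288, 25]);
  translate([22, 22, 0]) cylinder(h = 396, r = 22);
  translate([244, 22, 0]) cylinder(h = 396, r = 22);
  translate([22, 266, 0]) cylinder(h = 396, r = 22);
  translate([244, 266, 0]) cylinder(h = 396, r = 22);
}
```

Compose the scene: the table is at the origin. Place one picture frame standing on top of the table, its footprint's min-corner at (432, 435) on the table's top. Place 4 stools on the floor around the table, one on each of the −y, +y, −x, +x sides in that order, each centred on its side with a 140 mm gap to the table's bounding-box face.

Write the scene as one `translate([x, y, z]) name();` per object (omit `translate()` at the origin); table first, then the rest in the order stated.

table();
translate([432, 435, 745]) picture_frame();
translate([585, -428, 0]) stool();
translate([585, 660, 0]) stool();
translate([-406, 116, 0]) stool();
translate([1576, 116, 0]) stool();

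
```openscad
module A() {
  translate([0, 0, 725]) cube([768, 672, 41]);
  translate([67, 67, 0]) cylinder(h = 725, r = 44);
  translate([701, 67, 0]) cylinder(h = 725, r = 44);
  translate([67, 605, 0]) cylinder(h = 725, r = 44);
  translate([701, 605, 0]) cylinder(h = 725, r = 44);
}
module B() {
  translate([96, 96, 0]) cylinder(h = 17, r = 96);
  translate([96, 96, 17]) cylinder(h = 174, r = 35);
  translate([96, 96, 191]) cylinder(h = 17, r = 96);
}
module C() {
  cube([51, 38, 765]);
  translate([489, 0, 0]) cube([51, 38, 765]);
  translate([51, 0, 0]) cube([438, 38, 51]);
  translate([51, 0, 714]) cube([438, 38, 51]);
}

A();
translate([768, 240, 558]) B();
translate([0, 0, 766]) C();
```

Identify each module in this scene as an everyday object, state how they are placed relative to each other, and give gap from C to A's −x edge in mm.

A is a table. B is a spool. C is a picture frame. The spool is beside the table with their tops flush at z = 766. The picture frame is on top of the table. The gap from the picture frame to the table's −x edge is 0 mm.

The picture frame's min-x is at 0; the table's min-x is 0; gap = 0 mm.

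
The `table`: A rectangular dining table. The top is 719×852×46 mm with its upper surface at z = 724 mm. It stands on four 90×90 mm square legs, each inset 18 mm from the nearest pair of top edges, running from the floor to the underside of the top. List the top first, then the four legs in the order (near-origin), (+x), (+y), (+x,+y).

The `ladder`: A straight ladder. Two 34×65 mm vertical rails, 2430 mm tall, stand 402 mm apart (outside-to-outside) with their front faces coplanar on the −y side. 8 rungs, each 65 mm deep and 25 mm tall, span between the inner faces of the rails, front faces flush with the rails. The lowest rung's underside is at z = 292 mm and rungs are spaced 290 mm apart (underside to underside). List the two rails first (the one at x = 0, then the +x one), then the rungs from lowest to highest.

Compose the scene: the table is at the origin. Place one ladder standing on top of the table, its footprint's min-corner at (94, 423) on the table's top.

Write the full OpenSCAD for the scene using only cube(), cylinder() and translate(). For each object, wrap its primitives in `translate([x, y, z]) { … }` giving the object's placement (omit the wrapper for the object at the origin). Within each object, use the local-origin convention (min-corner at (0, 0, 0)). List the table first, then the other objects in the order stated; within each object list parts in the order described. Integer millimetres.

translate([0, 0, 678]) cube([719, 852, 46]);
translate([18, 18, 0]) cube([90, 90, 678]);
translate([611, 18, 0]) cube([90, 90, 678]);
translate([18, 744, 0]) cube([90, 90, 678]);
translate([611, 744, 0]) cube([90, 90, 678]);
translate([94, 423, 724]) {
  cube([34, 65, 2430]);
  translate([368, 0, 0]) cube([34, 65, 2430]);
  translate([34, 0, 292]) cube([334, 65, 25]);
  translate([34, 0, 582]) cube([334, 65, 25]);
  translate([34, 0, 872]) cube([334, 65, 25]);
  translate([34, 0, 1162]) cube([334, 65, 25]);
  translate([34, 0, 1452]) cube([334, 65, 25]);
  translate([34, 0, 1742]) cube([334, 65, 25]);
  translate([34, 0, 2032]) cube([334, 65, 25]);
  translate([34, 0, 2322]) cube([334, 65, 25]);
}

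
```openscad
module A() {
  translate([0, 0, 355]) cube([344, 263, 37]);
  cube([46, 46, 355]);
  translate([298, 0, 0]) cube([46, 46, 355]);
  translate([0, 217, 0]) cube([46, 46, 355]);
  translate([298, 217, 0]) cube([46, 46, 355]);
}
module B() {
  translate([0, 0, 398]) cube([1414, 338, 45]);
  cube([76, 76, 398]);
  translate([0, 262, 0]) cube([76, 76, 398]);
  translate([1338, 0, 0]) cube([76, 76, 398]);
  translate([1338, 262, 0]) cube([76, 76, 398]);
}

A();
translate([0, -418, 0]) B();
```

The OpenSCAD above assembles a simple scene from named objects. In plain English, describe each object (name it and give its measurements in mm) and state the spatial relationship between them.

A is a simple wooden stool: a rectangular seat 344 mm (x) by 263 mm (y), 37 mm thick, top face at z = 392 mm, on four square legs, each 46×46 mm in cross-section. The legs rest on z = 0, each flush with a corner of the seat.

B is a long wooden bench with a 1414 mm (x) × 338 mm (y) seat, 45 mm thick, its top surface 443 mm above the floor. Four 76 mm square legs at the seat corners, flush with the edges, run from z = 0 to the seat underside.

The bench is on the floor beside the stool on its −y side.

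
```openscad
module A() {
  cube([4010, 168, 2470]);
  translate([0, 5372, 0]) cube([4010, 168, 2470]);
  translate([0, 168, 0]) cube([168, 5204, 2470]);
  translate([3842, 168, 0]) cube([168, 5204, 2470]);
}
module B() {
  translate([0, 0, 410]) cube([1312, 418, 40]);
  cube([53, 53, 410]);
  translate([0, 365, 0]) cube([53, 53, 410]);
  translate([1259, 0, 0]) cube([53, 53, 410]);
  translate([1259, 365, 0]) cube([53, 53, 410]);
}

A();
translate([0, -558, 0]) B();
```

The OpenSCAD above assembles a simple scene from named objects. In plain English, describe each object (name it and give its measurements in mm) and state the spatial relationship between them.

A is the wall frame of a small rectangular building: four walls, each 2470 mm tall and 168 mm thick, enclosing a footprint 4010 mm (x) by 5540 mm (y) outside-to-outside, with no floor or roof. The front and back walls (the −y and +y sides) span the full width; the two side walls fit between them.

B is a long wooden bench with a 1312 mm (x) × 418 mm (y) seat, 40 mm thick, its top surface 450 mm above the floor. Four 53 mm square legs at the seat corners, flush with the edges, run from z = 0 to the seat underside.

The bench is on the floor beside the house frame on its −y side.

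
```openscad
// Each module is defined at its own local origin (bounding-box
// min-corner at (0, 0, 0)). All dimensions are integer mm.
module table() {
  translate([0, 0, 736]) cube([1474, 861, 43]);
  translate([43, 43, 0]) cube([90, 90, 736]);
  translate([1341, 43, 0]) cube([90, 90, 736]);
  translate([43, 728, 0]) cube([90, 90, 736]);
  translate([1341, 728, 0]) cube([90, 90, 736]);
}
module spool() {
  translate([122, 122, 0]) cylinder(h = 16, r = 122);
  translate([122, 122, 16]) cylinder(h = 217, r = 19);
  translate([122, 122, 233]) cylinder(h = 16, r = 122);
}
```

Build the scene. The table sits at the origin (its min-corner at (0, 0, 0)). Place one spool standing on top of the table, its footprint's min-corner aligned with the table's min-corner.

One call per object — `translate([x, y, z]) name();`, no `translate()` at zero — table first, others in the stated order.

table();
translate([0, 0, 779]) spool();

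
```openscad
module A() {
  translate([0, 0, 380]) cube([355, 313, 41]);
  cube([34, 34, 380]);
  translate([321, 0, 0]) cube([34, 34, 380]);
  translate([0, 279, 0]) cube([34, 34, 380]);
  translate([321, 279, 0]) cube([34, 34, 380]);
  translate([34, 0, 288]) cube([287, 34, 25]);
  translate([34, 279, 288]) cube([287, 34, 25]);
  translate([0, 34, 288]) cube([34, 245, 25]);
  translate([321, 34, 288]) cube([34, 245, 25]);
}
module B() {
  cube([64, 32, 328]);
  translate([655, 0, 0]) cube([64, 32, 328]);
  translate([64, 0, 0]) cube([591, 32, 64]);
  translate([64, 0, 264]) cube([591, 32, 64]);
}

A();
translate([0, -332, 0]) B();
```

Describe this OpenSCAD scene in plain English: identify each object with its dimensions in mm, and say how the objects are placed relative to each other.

A is a simple wooden stool: a rectangular seat 355 mm (x) by 313 mm (y), 41 mm thick, top face at z = 421 mm, on four square legs, each 34×34 mm in cross-section. The legs rest on z = 0, each flush with a corner of the seat. Four stretchers, 34 mm wide and 25 mm tall, connect adjacent legs with their undersides at z = 288 mm, each running between the inner faces of the legs it joins and aligned with the legs' outer faces on the other axis.

B is a picture frame with a 591×200 mm rectangular opening (x by z) and a uniform 64 mm border on every side. Frame depth is 32 mm along y. It is built from two vertical stiles running the full outside height and two horizontal rails spanning the gap between the stiles.

The picture frame is on the floor beside the stool on its −y side.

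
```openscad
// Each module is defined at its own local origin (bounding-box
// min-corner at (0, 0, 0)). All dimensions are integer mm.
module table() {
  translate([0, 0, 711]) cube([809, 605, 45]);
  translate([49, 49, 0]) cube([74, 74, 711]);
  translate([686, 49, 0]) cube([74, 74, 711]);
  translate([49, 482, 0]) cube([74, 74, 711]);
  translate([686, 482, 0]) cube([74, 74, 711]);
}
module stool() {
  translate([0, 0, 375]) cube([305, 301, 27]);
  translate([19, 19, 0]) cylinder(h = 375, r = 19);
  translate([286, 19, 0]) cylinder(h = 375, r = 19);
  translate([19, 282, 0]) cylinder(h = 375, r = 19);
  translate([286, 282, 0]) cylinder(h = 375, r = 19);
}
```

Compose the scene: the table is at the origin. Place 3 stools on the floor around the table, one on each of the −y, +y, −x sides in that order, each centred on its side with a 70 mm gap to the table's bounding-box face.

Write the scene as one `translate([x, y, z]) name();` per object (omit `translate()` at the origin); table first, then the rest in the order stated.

table();
translate([252, -371, 0]) stool();
translate([252, 675, 0]) stool();
translate([-375, 152, 0]) stool();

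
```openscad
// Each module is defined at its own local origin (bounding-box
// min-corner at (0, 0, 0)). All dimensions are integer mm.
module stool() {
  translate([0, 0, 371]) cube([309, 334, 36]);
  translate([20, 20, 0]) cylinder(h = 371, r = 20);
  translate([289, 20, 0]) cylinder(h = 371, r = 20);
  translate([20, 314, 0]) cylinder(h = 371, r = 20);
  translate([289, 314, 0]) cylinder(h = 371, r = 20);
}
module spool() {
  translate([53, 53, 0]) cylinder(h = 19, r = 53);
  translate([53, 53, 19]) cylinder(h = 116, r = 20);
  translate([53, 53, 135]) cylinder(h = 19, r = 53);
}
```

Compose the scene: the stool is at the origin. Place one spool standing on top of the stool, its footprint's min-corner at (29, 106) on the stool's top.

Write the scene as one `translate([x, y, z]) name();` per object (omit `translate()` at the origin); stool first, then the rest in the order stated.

stool();
translate([29, 106, 407]) spool();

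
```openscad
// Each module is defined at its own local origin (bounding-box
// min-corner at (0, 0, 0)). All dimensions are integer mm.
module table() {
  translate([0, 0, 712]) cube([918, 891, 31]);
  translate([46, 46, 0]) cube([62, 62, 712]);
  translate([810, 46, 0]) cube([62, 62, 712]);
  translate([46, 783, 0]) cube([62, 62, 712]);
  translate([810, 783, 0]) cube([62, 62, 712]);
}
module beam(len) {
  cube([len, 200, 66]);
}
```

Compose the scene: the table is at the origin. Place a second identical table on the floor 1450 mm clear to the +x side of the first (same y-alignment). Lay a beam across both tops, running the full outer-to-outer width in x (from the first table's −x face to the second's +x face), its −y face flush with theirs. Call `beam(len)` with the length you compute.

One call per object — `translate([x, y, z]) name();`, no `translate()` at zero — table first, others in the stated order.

table();
translate([2368, 0, 0]) table();
translate([0, 0, 743]) beam(3286);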